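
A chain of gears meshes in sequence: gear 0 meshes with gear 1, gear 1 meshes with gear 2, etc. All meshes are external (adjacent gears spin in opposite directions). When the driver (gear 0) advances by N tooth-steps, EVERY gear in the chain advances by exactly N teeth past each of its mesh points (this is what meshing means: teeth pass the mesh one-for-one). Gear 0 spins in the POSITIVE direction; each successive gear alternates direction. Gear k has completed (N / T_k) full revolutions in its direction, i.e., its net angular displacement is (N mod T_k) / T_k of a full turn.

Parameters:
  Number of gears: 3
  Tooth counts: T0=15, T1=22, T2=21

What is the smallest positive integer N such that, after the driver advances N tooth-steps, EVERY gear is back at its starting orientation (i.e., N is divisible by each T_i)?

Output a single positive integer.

Answer: 2310

Derivation:
Gear k returns to start when N is a multiple of T_k.
All gears at start simultaneously when N is a common multiple of [15, 22, 21]; the smallest such N is lcm(15, 22, 21).
Start: lcm = T0 = 15
Fold in T1=22: gcd(15, 22) = 1; lcm(15, 22) = 15 * 22 / 1 = 330 / 1 = 330
Fold in T2=21: gcd(330, 21) = 3; lcm(330, 21) = 330 * 21 / 3 = 6930 / 3 = 2310
Full cycle length = 2310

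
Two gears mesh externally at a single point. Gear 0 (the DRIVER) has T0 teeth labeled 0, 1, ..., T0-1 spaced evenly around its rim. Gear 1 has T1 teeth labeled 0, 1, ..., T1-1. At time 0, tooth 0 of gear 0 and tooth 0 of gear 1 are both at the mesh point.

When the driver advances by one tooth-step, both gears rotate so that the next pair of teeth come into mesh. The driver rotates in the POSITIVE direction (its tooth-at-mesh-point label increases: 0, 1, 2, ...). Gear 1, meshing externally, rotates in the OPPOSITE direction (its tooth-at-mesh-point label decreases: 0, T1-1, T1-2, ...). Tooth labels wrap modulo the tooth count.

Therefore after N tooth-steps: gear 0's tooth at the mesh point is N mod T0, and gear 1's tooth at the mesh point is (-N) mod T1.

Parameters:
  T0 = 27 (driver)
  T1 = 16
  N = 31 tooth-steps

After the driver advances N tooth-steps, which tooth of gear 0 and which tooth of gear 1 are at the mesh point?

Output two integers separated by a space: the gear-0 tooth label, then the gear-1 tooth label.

Gear 0 (driver, T0=27): tooth at mesh = N mod T0
  31 = 1 * 27 + 4, so 31 mod 27 = 4
  gear 0 tooth = 4
Gear 1 (driven, T1=16): tooth at mesh = (-N) mod T1
  31 = 1 * 16 + 15, so 31 mod 16 = 15
  (-31) mod 16 = (-15) mod 16 = 16 - 15 = 1
Mesh after 31 steps: gear-0 tooth 4 meets gear-1 tooth 1

Answer: 4 1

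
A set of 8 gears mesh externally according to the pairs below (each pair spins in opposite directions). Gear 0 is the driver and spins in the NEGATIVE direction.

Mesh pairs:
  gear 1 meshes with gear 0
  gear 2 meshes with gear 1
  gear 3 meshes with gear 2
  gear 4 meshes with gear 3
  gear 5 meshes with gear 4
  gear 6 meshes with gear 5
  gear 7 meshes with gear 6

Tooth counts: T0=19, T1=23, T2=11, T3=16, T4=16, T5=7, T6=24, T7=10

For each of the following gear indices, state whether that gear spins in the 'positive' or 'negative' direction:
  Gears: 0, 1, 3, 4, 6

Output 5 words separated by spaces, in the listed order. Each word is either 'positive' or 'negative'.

Answer: negative positive positive negative negative

Derivation:
Gear 0 (driver): negative (depth 0)
  gear 1: meshes with gear 0 -> depth 1 -> positive (opposite of gear 0)
  gear 2: meshes with gear 1 -> depth 2 -> negative (opposite of gear 1)
  gear 3: meshes with gear 2 -> depth 3 -> positive (opposite of gear 2)
  gear 4: meshes with gear 3 -> depth 4 -> negative (opposite of gear 3)
  gear 5: meshes with gear 4 -> depth 5 -> positive (opposite of gear 4)
  gear 6: meshes with gear 5 -> depth 6 -> negative (opposite of gear 5)
  gear 7: meshes with gear 6 -> depth 7 -> positive (opposite of gear 6)
Queried indices 0, 1, 3, 4, 6 -> negative, positive, positive, negative, negative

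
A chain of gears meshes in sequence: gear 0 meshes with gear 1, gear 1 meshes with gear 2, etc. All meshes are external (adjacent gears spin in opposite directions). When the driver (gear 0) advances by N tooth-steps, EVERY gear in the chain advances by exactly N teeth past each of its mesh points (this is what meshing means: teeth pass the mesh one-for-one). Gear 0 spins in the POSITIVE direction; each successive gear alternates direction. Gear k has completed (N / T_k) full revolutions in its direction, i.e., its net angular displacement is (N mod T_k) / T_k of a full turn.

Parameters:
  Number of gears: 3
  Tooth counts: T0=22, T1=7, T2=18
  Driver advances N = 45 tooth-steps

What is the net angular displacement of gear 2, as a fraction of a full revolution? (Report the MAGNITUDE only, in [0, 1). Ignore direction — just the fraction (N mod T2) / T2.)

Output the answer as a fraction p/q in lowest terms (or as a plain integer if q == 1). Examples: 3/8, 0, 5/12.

Answer: 1/2

Derivation:
Chain of 3 gears, tooth counts: [22, 7, 18]
  gear 0: T0=22, direction=positive, advance = 45 mod 22 = 1 teeth = 1/22 turn
  gear 1: T1=7, direction=negative, advance = 45 mod 7 = 3 teeth = 3/7 turn
  gear 2: T2=18, direction=positive, advance = 45 mod 18 = 9 teeth = 9/18 turn
Gear 2: 45 mod 18 = 9
Fraction = 9 / 18 = 1/2 (gcd(9,18)=9) = 1/2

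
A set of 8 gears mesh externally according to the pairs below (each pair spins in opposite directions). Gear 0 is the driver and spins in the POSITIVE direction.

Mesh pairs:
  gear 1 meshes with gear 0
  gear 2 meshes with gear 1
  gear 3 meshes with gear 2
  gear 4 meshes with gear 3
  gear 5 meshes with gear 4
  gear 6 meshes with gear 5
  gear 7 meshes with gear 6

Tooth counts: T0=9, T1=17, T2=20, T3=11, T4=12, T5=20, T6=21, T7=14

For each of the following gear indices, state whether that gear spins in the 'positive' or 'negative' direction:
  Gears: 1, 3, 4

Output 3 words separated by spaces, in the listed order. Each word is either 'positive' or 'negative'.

Answer: negative negative positive

Derivation:
Gear 0 (driver): positive (depth 0)
  gear 1: meshes with gear 0 -> depth 1 -> negative (opposite of gear 0)
  gear 2: meshes with gear 1 -> depth 2 -> positive (opposite of gear 1)
  gear 3: meshes with gear 2 -> depth 3 -> negative (opposite of gear 2)
  gear 4: meshes with gear 3 -> depth 4 -> positive (opposite of gear 3)
  gear 5: meshes with gear 4 -> depth 5 -> negative (opposite of gear 4)
  gear 6: meshes with gear 5 -> depth 6 -> positive (opposite of gear 5)
  gear 7: meshes with gear 6 -> depth 7 -> negative (opposite of gear 6)
Queried indices 1, 3, 4 -> negative, negative, positive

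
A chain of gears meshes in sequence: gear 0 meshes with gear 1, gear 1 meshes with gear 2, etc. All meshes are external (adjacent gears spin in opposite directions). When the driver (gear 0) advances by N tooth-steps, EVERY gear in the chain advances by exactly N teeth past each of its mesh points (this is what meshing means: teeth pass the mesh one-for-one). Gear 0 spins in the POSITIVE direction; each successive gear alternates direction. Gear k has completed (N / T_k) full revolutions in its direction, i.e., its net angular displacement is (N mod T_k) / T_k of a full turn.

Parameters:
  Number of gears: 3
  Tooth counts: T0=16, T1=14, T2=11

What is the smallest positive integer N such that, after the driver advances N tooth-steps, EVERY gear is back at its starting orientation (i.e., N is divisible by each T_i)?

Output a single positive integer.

Answer: 1232

Derivation:
Gear k returns to start when N is a multiple of T_k.
All gears at start simultaneously when N is a common multiple of [16, 14, 11]; the smallest such N is lcm(16, 14, 11).
Start: lcm = T0 = 16
Fold in T1=14: gcd(16, 14) = 2; lcm(16, 14) = 16 * 14 / 2 = 224 / 2 = 112
Fold in T2=11: gcd(112, 11) = 1; lcm(112, 11) = 112 * 11 / 1 = 1232 / 1 = 1232
Full cycle length = 1232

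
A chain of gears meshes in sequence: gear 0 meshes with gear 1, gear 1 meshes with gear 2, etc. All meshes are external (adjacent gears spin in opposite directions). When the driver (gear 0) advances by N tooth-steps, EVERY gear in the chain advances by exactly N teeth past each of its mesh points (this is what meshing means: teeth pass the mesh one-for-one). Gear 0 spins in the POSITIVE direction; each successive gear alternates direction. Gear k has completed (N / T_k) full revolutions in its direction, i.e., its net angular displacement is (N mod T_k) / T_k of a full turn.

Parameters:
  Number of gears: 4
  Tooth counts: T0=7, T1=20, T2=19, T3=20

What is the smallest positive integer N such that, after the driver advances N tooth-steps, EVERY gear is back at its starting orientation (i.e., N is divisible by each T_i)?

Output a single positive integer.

Gear k returns to start when N is a multiple of T_k.
All gears at start simultaneously when N is a common multiple of [7, 20, 19, 20]; the smallest such N is lcm(7, 20, 19, 20).
Start: lcm = T0 = 7
Fold in T1=20: gcd(7, 20) = 1; lcm(7, 20) = 7 * 20 / 1 = 140 / 1 = 140
Fold in T2=19: gcd(140, 19) = 1; lcm(140, 19) = 140 * 19 / 1 = 2660 / 1 = 2660
Fold in T3=20: gcd(2660, 20) = 20; lcm(2660, 20) = 2660 * 20 / 20 = 53200 / 20 = 2660
Full cycle length = 2660

Answer: 2660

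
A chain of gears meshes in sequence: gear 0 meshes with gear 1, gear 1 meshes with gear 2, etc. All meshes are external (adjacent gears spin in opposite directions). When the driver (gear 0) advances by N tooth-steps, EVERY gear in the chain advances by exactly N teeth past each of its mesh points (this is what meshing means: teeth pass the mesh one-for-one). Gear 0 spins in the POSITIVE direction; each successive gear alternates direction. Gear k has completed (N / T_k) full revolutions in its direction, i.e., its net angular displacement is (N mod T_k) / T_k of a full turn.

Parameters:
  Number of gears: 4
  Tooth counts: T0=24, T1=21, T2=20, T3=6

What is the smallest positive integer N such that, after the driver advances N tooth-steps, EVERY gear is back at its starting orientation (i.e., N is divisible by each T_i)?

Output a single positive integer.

Answer: 840

Derivation:
Gear k returns to start when N is a multiple of T_k.
All gears at start simultaneously when N is a common multiple of [24, 21, 20, 6]; the smallest such N is lcm(24, 21, 20, 6).
Start: lcm = T0 = 24
Fold in T1=21: gcd(24, 21) = 3; lcm(24, 21) = 24 * 21 / 3 = 504 / 3 = 168
Fold in T2=20: gcd(168, 20) = 4; lcm(168, 20) = 168 * 20 / 4 = 3360 / 4 = 840
Fold in T3=6: gcd(840, 6) = 6; lcm(840, 6) = 840 * 6 / 6 = 5040 / 6 = 840
Full cycle length = 840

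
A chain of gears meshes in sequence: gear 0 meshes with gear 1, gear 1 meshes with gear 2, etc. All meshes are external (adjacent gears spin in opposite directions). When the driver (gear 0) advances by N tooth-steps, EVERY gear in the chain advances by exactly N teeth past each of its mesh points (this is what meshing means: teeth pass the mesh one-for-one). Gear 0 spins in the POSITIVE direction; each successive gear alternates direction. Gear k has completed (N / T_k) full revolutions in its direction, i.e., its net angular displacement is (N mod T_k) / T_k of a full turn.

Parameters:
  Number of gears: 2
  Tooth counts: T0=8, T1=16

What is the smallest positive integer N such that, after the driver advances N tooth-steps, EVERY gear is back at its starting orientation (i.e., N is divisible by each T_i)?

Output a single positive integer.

Gear k returns to start when N is a multiple of T_k.
All gears at start simultaneously when N is a common multiple of [8, 16]; the smallest such N is lcm(8, 16).
Start: lcm = T0 = 8
Fold in T1=16: gcd(8, 16) = 8; lcm(8, 16) = 8 * 16 / 8 = 128 / 8 = 16
Full cycle length = 16

Answer: 16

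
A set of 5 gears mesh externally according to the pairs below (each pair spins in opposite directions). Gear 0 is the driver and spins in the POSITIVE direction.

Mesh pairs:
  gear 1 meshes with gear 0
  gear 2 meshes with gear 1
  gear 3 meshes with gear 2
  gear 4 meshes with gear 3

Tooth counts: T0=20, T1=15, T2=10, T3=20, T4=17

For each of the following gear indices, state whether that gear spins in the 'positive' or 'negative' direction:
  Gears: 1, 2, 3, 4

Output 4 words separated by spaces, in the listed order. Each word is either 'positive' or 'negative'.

Answer: negative positive negative positive

Derivation:
Gear 0 (driver): positive (depth 0)
  gear 1: meshes with gear 0 -> depth 1 -> negative (opposite of gear 0)
  gear 2: meshes with gear 1 -> depth 2 -> positive (opposite of gear 1)
  gear 3: meshes with gear 2 -> depth 3 -> negative (opposite of gear 2)
  gear 4: meshes with gear 3 -> depth 4 -> positive (opposite of gear 3)
Queried indices 1, 2, 3, 4 -> negative, positive, negative, positive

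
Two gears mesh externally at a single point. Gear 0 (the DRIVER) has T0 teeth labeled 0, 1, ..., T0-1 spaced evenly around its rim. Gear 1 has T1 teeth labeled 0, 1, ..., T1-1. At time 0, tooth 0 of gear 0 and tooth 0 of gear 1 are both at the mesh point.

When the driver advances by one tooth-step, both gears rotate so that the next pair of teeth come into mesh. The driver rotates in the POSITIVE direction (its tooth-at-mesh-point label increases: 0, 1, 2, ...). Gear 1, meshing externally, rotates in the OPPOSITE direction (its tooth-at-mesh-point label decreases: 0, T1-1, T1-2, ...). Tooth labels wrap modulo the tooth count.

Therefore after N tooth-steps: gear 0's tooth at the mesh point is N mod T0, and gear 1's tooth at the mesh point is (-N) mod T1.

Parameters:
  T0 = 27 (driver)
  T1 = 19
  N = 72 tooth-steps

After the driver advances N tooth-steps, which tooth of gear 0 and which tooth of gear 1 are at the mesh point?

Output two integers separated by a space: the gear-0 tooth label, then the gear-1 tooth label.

Gear 0 (driver, T0=27): tooth at mesh = N mod T0
  72 = 2 * 27 + 18, so 72 mod 27 = 18
  gear 0 tooth = 18
Gear 1 (driven, T1=19): tooth at mesh = (-N) mod T1
  72 = 3 * 19 + 15, so 72 mod 19 = 15
  (-72) mod 19 = (-15) mod 19 = 19 - 15 = 4
Mesh after 72 steps: gear-0 tooth 18 meets gear-1 tooth 4

Answer: 18 4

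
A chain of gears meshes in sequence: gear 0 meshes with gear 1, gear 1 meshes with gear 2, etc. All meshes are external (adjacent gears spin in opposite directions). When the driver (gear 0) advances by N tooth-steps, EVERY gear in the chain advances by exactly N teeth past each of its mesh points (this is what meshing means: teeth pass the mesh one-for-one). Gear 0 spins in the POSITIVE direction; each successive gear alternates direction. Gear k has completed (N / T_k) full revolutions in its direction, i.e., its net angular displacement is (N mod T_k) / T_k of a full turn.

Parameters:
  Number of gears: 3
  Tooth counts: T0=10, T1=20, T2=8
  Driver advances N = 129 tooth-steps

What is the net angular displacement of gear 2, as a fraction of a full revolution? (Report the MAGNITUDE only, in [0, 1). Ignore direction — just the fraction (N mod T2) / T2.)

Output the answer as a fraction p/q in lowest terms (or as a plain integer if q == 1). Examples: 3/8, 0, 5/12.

Chain of 3 gears, tooth counts: [10, 20, 8]
  gear 0: T0=10, direction=positive, advance = 129 mod 10 = 9 teeth = 9/10 turn
  gear 1: T1=20, direction=negative, advance = 129 mod 20 = 9 teeth = 9/20 turn
  gear 2: T2=8, direction=positive, advance = 129 mod 8 = 1 teeth = 1/8 turn
Gear 2: 129 mod 8 = 1
Fraction = 1 / 8 = 1/8 (gcd(1,8)=1) = 1/8

Answer: 1/8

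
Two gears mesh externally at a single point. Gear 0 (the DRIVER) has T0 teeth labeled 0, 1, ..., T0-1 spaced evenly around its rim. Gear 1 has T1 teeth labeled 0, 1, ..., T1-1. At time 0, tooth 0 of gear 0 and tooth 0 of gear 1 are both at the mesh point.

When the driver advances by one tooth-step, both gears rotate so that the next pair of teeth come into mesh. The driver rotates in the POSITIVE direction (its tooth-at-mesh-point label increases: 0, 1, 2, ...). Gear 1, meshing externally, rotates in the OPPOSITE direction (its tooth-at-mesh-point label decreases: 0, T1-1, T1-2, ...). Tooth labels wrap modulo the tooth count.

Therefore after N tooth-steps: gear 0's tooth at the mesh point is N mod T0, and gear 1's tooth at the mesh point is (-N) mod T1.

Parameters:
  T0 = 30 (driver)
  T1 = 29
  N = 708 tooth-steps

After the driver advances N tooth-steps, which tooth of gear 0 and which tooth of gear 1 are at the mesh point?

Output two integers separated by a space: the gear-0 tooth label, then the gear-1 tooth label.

Answer: 18 17

Derivation:
Gear 0 (driver, T0=30): tooth at mesh = N mod T0
  708 = 23 * 30 + 18, so 708 mod 30 = 18
  gear 0 tooth = 18
Gear 1 (driven, T1=29): tooth at mesh = (-N) mod T1
  708 = 24 * 29 + 12, so 708 mod 29 = 12
  (-708) mod 29 = (-12) mod 29 = 29 - 12 = 17
Mesh after 708 steps: gear-0 tooth 18 meets gear-1 tooth 17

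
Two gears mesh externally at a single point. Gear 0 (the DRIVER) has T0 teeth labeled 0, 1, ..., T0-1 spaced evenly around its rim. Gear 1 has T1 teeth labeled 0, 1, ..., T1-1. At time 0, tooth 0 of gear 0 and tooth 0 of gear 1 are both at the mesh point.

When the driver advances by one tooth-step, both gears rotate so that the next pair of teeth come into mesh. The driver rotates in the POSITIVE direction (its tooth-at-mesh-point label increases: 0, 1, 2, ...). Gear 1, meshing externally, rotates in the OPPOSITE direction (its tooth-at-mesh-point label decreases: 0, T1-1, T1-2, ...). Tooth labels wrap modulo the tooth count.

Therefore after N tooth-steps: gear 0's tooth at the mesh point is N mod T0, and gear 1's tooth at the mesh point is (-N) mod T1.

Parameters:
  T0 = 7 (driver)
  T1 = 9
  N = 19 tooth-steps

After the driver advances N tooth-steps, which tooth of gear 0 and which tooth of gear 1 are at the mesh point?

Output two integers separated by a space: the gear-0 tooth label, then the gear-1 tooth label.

Gear 0 (driver, T0=7): tooth at mesh = N mod T0
  19 = 2 * 7 + 5, so 19 mod 7 = 5
  gear 0 tooth = 5
Gear 1 (driven, T1=9): tooth at mesh = (-N) mod T1
  19 = 2 * 9 + 1, so 19 mod 9 = 1
  (-19) mod 9 = (-1) mod 9 = 9 - 1 = 8
Mesh after 19 steps: gear-0 tooth 5 meets gear-1 tooth 8

Answer: 5 8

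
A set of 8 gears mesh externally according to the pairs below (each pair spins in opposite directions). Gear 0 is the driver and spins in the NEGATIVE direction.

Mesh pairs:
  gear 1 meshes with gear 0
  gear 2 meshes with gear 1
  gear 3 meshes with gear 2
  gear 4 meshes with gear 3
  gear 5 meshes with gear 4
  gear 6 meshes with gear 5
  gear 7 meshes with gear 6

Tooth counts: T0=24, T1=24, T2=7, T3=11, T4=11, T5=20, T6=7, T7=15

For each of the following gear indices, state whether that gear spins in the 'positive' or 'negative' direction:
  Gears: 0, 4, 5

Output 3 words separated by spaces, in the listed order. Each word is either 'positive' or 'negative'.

Gear 0 (driver): negative (depth 0)
  gear 1: meshes with gear 0 -> depth 1 -> positive (opposite of gear 0)
  gear 2: meshes with gear 1 -> depth 2 -> negative (opposite of gear 1)
  gear 3: meshes with gear 2 -> depth 3 -> positive (opposite of gear 2)
  gear 4: meshes with gear 3 -> depth 4 -> negative (opposite of gear 3)
  gear 5: meshes with gear 4 -> depth 5 -> positive (opposite of gear 4)
  gear 6: meshes with gear 5 -> depth 6 -> negative (opposite of gear 5)
  gear 7: meshes with gear 6 -> depth 7 -> positive (opposite of gear 6)
Queried indices 0, 4, 5 -> negative, negative, positive

Answer: negative negative positive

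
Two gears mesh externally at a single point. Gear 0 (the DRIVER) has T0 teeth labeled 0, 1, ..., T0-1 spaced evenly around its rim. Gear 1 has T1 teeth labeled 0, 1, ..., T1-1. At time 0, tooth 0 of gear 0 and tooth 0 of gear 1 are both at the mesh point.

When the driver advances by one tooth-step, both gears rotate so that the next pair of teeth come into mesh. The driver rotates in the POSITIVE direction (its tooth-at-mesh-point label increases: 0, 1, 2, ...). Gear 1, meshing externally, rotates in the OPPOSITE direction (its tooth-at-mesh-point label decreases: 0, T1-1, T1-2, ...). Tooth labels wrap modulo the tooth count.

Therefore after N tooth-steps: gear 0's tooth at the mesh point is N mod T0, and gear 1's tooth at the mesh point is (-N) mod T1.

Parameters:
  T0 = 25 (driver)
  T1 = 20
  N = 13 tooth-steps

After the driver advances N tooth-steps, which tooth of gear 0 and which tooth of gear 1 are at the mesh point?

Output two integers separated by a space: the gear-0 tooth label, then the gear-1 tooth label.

Gear 0 (driver, T0=25): tooth at mesh = N mod T0
  13 = 0 * 25 + 13, so 13 mod 25 = 13
  gear 0 tooth = 13
Gear 1 (driven, T1=20): tooth at mesh = (-N) mod T1
  13 = 0 * 20 + 13, so 13 mod 20 = 13
  (-13) mod 20 = (-13) mod 20 = 20 - 13 = 7
Mesh after 13 steps: gear-0 tooth 13 meets gear-1 tooth 7

Answer: 13 7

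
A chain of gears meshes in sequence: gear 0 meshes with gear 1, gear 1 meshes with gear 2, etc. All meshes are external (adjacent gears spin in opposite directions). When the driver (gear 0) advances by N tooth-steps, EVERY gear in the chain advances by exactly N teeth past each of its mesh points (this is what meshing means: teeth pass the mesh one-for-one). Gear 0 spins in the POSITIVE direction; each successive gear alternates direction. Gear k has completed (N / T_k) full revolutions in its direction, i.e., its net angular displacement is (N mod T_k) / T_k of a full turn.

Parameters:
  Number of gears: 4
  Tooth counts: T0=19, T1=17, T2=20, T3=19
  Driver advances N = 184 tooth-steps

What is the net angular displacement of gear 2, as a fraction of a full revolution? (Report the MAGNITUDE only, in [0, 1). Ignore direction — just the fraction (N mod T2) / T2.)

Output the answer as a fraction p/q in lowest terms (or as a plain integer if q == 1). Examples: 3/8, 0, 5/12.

Chain of 4 gears, tooth counts: [19, 17, 20, 19]
  gear 0: T0=19, direction=positive, advance = 184 mod 19 = 13 teeth = 13/19 turn
  gear 1: T1=17, direction=negative, advance = 184 mod 17 = 14 teeth = 14/17 turn
  gear 2: T2=20, direction=positive, advance = 184 mod 20 = 4 teeth = 4/20 turn
  gear 3: T3=19, direction=negative, advance = 184 mod 19 = 13 teeth = 13/19 turn
Gear 2: 184 mod 20 = 4
Fraction = 4 / 20 = 1/5 (gcd(4,20)=4) = 1/5

Answer: 1/5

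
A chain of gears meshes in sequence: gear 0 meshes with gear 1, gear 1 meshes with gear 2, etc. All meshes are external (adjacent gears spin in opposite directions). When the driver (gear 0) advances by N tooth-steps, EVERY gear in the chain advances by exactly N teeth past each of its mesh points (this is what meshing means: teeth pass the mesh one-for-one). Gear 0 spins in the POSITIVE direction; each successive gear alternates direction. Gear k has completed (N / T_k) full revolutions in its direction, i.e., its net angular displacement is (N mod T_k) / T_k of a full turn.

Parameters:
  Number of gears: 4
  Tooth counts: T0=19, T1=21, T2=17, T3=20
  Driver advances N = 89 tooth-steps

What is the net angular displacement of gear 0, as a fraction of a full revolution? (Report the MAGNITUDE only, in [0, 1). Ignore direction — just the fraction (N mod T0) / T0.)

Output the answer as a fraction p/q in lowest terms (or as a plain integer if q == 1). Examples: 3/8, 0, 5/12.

Chain of 4 gears, tooth counts: [19, 21, 17, 20]
  gear 0: T0=19, direction=positive, advance = 89 mod 19 = 13 teeth = 13/19 turn
  gear 1: T1=21, direction=negative, advance = 89 mod 21 = 5 teeth = 5/21 turn
  gear 2: T2=17, direction=positive, advance = 89 mod 17 = 4 teeth = 4/17 turn
  gear 3: T3=20, direction=negative, advance = 89 mod 20 = 9 teeth = 9/20 turn
Gear 0: 89 mod 19 = 13
Fraction = 13 / 19 = 13/19 (gcd(13,19)=1) = 13/19

Answer: 13/19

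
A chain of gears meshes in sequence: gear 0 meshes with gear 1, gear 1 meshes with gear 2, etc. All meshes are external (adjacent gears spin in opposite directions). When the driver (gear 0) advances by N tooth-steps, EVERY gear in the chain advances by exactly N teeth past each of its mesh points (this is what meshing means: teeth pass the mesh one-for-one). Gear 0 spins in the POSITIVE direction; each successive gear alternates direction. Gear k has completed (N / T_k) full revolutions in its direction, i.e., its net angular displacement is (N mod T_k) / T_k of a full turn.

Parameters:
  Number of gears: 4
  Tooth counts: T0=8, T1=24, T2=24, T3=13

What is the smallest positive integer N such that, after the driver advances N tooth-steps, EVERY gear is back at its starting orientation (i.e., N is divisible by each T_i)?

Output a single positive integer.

Gear k returns to start when N is a multiple of T_k.
All gears at start simultaneously when N is a common multiple of [8, 24, 24, 13]; the smallest such N is lcm(8, 24, 24, 13).
Start: lcm = T0 = 8
Fold in T1=24: gcd(8, 24) = 8; lcm(8, 24) = 8 * 24 / 8 = 192 / 8 = 24
Fold in T2=24: gcd(24, 24) = 24; lcm(24, 24) = 24 * 24 / 24 = 576 / 24 = 24
Fold in T3=13: gcd(24, 13) = 1; lcm(24, 13) = 24 * 13 / 1 = 312 / 1 = 312
Full cycle length = 312

Answer: 312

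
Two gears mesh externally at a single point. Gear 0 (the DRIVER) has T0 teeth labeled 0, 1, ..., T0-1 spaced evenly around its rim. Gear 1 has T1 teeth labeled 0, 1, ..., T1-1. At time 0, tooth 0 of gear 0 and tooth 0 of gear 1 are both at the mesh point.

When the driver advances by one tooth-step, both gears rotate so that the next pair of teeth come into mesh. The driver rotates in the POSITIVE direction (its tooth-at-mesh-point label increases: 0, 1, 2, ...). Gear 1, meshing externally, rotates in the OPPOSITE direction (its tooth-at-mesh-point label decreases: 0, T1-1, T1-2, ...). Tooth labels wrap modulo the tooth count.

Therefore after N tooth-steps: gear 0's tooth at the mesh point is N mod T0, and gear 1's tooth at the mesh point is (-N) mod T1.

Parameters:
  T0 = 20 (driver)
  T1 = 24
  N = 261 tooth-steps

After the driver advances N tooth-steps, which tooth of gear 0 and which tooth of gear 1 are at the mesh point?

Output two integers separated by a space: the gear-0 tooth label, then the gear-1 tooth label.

Gear 0 (driver, T0=20): tooth at mesh = N mod T0
  261 = 13 * 20 + 1, so 261 mod 20 = 1
  gear 0 tooth = 1
Gear 1 (driven, T1=24): tooth at mesh = (-N) mod T1
  261 = 10 * 24 + 21, so 261 mod 24 = 21
  (-261) mod 24 = (-21) mod 24 = 24 - 21 = 3
Mesh after 261 steps: gear-0 tooth 1 meets gear-1 tooth 3

Answer: 1 3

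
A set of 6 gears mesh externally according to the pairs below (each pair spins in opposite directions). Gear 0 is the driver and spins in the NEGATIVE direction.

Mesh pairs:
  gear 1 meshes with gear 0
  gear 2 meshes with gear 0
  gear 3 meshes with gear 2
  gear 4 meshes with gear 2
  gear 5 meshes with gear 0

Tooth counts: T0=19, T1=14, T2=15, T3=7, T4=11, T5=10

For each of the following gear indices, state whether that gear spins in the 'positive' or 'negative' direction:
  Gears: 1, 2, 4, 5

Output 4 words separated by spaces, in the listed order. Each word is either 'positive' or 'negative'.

Answer: positive positive negative positive

Derivation:
Gear 0 (driver): negative (depth 0)
  gear 1: meshes with gear 0 -> depth 1 -> positive (opposite of gear 0)
  gear 2: meshes with gear 0 -> depth 1 -> positive (opposite of gear 0)
  gear 3: meshes with gear 2 -> depth 2 -> negative (opposite of gear 2)
  gear 4: meshes with gear 2 -> depth 2 -> negative (opposite of gear 2)
  gear 5: meshes with gear 0 -> depth 1 -> positive (opposite of gear 0)
Queried indices 1, 2, 4, 5 -> positive, positive, negative, positive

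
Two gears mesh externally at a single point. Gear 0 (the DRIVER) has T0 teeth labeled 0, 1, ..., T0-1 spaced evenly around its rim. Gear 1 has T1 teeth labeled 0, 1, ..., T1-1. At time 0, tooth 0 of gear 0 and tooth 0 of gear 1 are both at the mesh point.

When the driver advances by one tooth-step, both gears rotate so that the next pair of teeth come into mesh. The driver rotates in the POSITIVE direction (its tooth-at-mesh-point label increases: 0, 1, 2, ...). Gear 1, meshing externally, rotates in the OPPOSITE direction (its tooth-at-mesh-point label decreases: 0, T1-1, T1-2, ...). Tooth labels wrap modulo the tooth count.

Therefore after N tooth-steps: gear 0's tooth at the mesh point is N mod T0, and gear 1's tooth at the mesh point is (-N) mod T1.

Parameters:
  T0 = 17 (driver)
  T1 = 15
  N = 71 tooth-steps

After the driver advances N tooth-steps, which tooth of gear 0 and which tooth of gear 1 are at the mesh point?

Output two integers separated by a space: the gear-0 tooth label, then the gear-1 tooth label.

Answer: 3 4

Derivation:
Gear 0 (driver, T0=17): tooth at mesh = N mod T0
  71 = 4 * 17 + 3, so 71 mod 17 = 3
  gear 0 tooth = 3
Gear 1 (driven, T1=15): tooth at mesh = (-N) mod T1
  71 = 4 * 15 + 11, so 71 mod 15 = 11
  (-71) mod 15 = (-11) mod 15 = 15 - 11 = 4
Mesh after 71 steps: gear-0 tooth 3 meets gear-1 tooth 4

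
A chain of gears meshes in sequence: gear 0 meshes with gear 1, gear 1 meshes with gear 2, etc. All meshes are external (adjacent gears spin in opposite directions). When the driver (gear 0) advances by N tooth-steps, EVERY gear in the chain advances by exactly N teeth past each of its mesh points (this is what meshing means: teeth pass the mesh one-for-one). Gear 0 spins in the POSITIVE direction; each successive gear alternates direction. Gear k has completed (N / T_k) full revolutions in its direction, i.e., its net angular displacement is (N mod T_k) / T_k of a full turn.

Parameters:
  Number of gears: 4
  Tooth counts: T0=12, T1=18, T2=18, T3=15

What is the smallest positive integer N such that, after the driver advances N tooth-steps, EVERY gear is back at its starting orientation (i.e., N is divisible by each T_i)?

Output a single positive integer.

Answer: 180

Derivation:
Gear k returns to start when N is a multiple of T_k.
All gears at start simultaneously when N is a common multiple of [12, 18, 18, 15]; the smallest such N is lcm(12, 18, 18, 15).
Start: lcm = T0 = 12
Fold in T1=18: gcd(12, 18) = 6; lcm(12, 18) = 12 * 18 / 6 = 216 / 6 = 36
Fold in T2=18: gcd(36, 18) = 18; lcm(36, 18) = 36 * 18 / 18 = 648 / 18 = 36
Fold in T3=15: gcd(36, 15) = 3; lcm(36, 15) = 36 * 15 / 3 = 540 / 3 = 180
Full cycle length = 180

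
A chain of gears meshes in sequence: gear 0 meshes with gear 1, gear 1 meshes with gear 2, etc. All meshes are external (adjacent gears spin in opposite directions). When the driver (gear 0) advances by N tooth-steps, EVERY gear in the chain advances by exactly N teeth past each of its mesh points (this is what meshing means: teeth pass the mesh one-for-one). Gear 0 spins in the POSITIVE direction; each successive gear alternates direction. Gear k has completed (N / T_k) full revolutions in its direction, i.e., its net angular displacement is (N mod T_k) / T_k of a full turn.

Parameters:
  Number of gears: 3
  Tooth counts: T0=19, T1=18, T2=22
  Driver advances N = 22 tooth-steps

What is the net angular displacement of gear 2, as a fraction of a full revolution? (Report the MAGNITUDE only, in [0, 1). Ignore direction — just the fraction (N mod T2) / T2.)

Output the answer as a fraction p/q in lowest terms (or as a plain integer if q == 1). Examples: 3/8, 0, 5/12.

Chain of 3 gears, tooth counts: [19, 18, 22]
  gear 0: T0=19, direction=positive, advance = 22 mod 19 = 3 teeth = 3/19 turn
  gear 1: T1=18, direction=negative, advance = 22 mod 18 = 4 teeth = 4/18 turn
  gear 2: T2=22, direction=positive, advance = 22 mod 22 = 0 teeth = 0/22 turn
Gear 2: 22 mod 22 = 0
Fraction = 0 / 22 = 0/1 (gcd(0,22)=22) = 0

Answer: 0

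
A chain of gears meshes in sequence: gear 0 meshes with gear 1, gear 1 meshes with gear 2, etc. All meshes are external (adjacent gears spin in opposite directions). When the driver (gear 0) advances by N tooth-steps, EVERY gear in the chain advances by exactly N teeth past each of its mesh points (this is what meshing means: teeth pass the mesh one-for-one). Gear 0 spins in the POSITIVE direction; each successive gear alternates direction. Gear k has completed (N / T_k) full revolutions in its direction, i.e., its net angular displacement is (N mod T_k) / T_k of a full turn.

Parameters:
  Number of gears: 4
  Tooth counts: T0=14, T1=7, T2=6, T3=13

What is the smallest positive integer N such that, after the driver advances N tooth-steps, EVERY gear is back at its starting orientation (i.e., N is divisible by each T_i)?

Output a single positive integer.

Gear k returns to start when N is a multiple of T_k.
All gears at start simultaneously when N is a common multiple of [14, 7, 6, 13]; the smallest such N is lcm(14, 7, 6, 13).
Start: lcm = T0 = 14
Fold in T1=7: gcd(14, 7) = 7; lcm(14, 7) = 14 * 7 / 7 = 98 / 7 = 14
Fold in T2=6: gcd(14, 6) = 2; lcm(14, 6) = 14 * 6 / 2 = 84 / 2 = 42
Fold in T3=13: gcd(42, 13) = 1; lcm(42, 13) = 42 * 13 / 1 = 546 / 1 = 546
Full cycle length = 546

Answer: 546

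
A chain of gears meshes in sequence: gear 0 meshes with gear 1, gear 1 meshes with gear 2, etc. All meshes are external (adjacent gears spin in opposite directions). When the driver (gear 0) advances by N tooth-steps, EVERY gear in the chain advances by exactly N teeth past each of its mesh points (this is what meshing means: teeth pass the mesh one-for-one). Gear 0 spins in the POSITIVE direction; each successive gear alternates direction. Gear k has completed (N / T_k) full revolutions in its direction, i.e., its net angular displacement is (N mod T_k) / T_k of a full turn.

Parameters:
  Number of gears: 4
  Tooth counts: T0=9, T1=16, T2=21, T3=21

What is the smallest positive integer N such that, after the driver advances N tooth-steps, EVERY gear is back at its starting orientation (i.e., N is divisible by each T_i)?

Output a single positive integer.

Gear k returns to start when N is a multiple of T_k.
All gears at start simultaneously when N is a common multiple of [9, 16, 21, 21]; the smallest such N is lcm(9, 16, 21, 21).
Start: lcm = T0 = 9
Fold in T1=16: gcd(9, 16) = 1; lcm(9, 16) = 9 * 16 / 1 = 144 / 1 = 144
Fold in T2=21: gcd(144, 21) = 3; lcm(144, 21) = 144 * 21 / 3 = 3024 / 3 = 1008
Fold in T3=21: gcd(1008, 21) = 21; lcm(1008, 21) = 1008 * 21 / 21 = 21168 / 21 = 1008
Full cycle length = 1008

Answer: 1008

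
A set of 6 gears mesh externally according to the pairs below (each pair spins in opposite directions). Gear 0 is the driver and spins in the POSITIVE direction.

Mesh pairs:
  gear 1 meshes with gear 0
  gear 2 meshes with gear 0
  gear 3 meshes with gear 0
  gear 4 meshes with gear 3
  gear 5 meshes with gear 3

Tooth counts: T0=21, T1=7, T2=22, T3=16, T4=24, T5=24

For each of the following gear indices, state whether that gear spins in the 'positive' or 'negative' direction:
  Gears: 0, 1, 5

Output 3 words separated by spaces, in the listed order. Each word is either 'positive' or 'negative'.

Gear 0 (driver): positive (depth 0)
  gear 1: meshes with gear 0 -> depth 1 -> negative (opposite of gear 0)
  gear 2: meshes with gear 0 -> depth 1 -> negative (opposite of gear 0)
  gear 3: meshes with gear 0 -> depth 1 -> negative (opposite of gear 0)
  gear 4: meshes with gear 3 -> depth 2 -> positive (opposite of gear 3)
  gear 5: meshes with gear 3 -> depth 2 -> positive (opposite of gear 3)
Queried indices 0, 1, 5 -> positive, negative, positive

Answer: positive negative positive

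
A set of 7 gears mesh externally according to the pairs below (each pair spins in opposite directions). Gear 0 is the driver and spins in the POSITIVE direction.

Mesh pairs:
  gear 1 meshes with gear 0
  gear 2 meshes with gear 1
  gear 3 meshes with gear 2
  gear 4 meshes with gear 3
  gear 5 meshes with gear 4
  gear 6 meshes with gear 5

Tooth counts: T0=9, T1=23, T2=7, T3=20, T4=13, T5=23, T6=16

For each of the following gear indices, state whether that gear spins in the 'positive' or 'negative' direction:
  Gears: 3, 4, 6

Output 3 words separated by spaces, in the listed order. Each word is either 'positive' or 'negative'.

Gear 0 (driver): positive (depth 0)
  gear 1: meshes with gear 0 -> depth 1 -> negative (opposite of gear 0)
  gear 2: meshes with gear 1 -> depth 2 -> positive (opposite of gear 1)
  gear 3: meshes with gear 2 -> depth 3 -> negative (opposite of gear 2)
  gear 4: meshes with gear 3 -> depth 4 -> positive (opposite of gear 3)
  gear 5: meshes with gear 4 -> depth 5 -> negative (opposite of gear 4)
  gear 6: meshes with gear 5 -> depth 6 -> positive (opposite of gear 5)
Queried indices 3, 4, 6 -> negative, positive, positive

Answer: negative positive positive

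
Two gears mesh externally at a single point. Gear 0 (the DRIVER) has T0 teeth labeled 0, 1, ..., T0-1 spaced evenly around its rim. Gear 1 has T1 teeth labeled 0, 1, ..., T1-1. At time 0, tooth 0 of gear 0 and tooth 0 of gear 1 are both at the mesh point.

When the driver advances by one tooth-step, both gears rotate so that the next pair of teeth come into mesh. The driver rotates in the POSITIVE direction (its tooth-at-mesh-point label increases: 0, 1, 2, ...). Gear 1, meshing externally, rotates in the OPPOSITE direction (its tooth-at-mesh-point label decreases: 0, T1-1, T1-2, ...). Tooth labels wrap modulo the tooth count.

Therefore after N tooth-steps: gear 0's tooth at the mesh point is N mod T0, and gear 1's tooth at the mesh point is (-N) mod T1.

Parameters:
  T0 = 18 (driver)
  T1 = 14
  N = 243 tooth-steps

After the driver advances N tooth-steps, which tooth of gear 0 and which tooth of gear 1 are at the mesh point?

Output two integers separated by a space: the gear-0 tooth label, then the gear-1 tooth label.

Answer: 9 9

Derivation:
Gear 0 (driver, T0=18): tooth at mesh = N mod T0
  243 = 13 * 18 + 9, so 243 mod 18 = 9
  gear 0 tooth = 9
Gear 1 (driven, T1=14): tooth at mesh = (-N) mod T1
  243 = 17 * 14 + 5, so 243 mod 14 = 5
  (-243) mod 14 = (-5) mod 14 = 14 - 5 = 9
Mesh after 243 steps: gear-0 tooth 9 meets gear-1 tooth 9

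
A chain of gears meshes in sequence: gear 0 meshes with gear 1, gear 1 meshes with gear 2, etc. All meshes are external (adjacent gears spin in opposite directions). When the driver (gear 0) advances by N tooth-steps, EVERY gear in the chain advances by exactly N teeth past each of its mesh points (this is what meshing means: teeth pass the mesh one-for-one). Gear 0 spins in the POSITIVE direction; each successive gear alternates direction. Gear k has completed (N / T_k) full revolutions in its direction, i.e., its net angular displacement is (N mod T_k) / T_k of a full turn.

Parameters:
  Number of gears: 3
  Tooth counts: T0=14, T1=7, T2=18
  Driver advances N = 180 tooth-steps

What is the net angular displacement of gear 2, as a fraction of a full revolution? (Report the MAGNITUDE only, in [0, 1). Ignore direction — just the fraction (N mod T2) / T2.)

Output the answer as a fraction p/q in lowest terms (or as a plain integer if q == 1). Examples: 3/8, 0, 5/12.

Answer: 0

Derivation:
Chain of 3 gears, tooth counts: [14, 7, 18]
  gear 0: T0=14, direction=positive, advance = 180 mod 14 = 12 teeth = 12/14 turn
  gear 1: T1=7, direction=negative, advance = 180 mod 7 = 5 teeth = 5/7 turn
  gear 2: T2=18, direction=positive, advance = 180 mod 18 = 0 teeth = 0/18 turn
Gear 2: 180 mod 18 = 0
Fraction = 0 / 18 = 0/1 (gcd(0,18)=18) = 0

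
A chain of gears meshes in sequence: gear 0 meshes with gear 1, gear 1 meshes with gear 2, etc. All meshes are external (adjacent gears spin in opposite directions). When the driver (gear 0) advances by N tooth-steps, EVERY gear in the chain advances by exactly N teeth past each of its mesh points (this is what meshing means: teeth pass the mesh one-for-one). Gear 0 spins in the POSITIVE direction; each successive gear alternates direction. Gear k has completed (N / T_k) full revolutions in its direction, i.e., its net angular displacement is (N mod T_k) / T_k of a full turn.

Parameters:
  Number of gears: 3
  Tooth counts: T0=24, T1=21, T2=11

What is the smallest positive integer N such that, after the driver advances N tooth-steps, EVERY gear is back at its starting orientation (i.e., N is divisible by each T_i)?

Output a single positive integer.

Gear k returns to start when N is a multiple of T_k.
All gears at start simultaneously when N is a common multiple of [24, 21, 11]; the smallest such N is lcm(24, 21, 11).
Start: lcm = T0 = 24
Fold in T1=21: gcd(24, 21) = 3; lcm(24, 21) = 24 * 21 / 3 = 504 / 3 = 168
Fold in T2=11: gcd(168, 11) = 1; lcm(168, 11) = 168 * 11 / 1 = 1848 / 1 = 1848
Full cycle length = 1848

Answer: 1848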